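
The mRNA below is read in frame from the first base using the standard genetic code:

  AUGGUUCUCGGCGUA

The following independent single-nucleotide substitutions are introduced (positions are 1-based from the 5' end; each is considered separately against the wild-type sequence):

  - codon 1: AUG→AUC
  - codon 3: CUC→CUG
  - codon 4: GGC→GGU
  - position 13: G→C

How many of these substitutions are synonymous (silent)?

Codon 1: AUG (Met) → AUC (Ile) — missense.
Codon 3: CUC (Leu) → CUG (Leu) — synonymous.
Codon 4: GGC (Gly) → GGU (Gly) — synonymous.
Codon 5: GUA (Val) → CUA (Leu) — missense.
Synonymous: 2 of 4.

2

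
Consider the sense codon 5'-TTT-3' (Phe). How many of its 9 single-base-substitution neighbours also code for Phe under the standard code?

Position 1: none → 0 synonymous.
Position 2: none → 0 synonymous.
Position 3: TTC → 1 synonymous.
Total: 0 + 0 + 1 = 1.

1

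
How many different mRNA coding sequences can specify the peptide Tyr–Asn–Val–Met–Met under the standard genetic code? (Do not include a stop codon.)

Tyr: 2 codons.
Asn: 2 codons.
Val: 4 codons.
Met: 1 codon.
Met: 1 codon.
2 × 2 × 4 × 1 × 1 = 16.

16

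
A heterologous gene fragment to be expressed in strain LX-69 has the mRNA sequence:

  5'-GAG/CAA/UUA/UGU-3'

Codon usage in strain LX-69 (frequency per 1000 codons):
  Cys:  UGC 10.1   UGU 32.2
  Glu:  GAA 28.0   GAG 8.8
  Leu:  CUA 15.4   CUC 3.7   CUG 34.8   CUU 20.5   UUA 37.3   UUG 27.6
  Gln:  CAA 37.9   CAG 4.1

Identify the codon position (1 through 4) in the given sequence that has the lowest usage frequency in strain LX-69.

1

Codon 1 GAG (Glu): 8.8 per 1000.
Codon 2 CAA (Gln): 37.9 per 1000.
Codon 3 UUA (Leu): 37.3 per 1000.
Codon 4 UGU (Cys): 32.2 per 1000.
Lowest frequency is 8.8 at codon 1.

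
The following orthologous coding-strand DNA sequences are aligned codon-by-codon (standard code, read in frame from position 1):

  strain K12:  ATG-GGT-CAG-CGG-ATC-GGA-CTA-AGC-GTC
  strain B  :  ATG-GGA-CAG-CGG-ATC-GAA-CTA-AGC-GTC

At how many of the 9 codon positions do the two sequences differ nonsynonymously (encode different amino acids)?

Codon 1: ATG Met / ATG Met — identical.
Codon 2: GGT Gly / GGA Gly — synonymous.
Codon 3: CAG Gln / CAG Gln — identical.
Codon 4: CGG Arg / CGG Arg — identical.
Codon 5: ATC Ile / ATC Ile — identical.
Codon 6: GGA Gly / GAA Glu — nonsynonymous.
Codon 7: CTA Leu / CTA Leu — identical.
Codon 8: AGC Ser / AGC Ser — identical.
Codon 9: GTC Val / GTC Val — identical.
Nonsynonymous differences: 1.

1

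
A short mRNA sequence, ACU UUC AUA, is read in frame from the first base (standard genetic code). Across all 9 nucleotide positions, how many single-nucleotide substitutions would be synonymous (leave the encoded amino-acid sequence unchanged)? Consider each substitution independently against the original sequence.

Codon 1 (ACU, Thr): 3 synonymous substitutions.
Codon 2 (UUC, Phe): 1 synonymous substitution.
Codon 3 (AUA, Ile): 2 synonymous substitutions.
Total: 3 + 1 + 2 = 6.

6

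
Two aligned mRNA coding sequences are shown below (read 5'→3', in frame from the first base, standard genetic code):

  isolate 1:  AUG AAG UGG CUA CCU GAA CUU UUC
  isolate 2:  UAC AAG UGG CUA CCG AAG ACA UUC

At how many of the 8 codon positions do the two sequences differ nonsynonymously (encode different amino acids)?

3

Codon 1: AUG Met / UAC Tyr — nonsynonymous.
Codon 2: AAG Lys / AAG Lys — identical.
Codon 3: UGG Trp / UGG Trp — identical.
Codon 4: CUA Leu / CUA Leu — identical.
Codon 5: CCU Pro / CCG Pro — synonymous.
Codon 6: GAA Glu / AAG Lys — nonsynonymous.
Codon 7: CUU Leu / ACA Thr — nonsynonymous.
Codon 8: UUC Phe / UUC Phe — identical.
Nonsynonymous differences: 3.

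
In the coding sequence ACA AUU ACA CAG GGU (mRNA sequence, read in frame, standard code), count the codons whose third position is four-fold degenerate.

Codon 1 ACA (Thr): third position 4-fold.
Codon 2 AUU (Ile): third position 3-fold.
Codon 3 ACA (Thr): third position 4-fold.
Codon 4 CAG (Gln): third position 2-fold.
Codon 5 GGU (Gly): third position 4-fold.
Four-fold degenerate third positions: 3.

3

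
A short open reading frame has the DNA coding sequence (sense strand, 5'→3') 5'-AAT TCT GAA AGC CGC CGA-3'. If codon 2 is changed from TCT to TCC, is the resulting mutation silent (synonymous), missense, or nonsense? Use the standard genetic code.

Position 6 falls in codon 2: TCT → Ser.
After the substitution the codon is TCC → Ser.
Both encode Ser, so the change is synonymous.

silent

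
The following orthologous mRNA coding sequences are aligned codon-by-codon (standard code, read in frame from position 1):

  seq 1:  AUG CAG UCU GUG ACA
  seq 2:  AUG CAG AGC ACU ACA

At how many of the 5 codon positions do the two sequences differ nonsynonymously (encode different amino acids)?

Codon 1: AUG Met / AUG Met — identical.
Codon 2: CAG Gln / CAG Gln — identical.
Codon 3: UCU Ser / AGC Ser — synonymous.
Codon 4: GUG Val / ACU Thr — nonsynonymous.
Codon 5: ACA Thr / ACA Thr — identical.
Nonsynonymous differences: 1.

1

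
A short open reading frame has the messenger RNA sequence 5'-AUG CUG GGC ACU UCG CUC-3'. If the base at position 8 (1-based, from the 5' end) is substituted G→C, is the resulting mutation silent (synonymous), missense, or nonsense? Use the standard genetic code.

Position 8 falls in codon 3: GGC → Gly.
After the substitution the codon is GCC → Ala.
Gly ≠ Ala, so this is a missense mutation.

missense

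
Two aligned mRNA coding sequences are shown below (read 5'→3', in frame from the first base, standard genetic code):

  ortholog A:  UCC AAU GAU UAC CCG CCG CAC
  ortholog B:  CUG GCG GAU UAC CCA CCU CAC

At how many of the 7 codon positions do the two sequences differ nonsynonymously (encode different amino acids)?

Codon 1: UCC Ser / CUG Leu — nonsynonymous.
Codon 2: AAU Asn / GCG Ala — nonsynonymous.
Codon 3: GAU Asp / GAU Asp — identical.
Codon 4: UAC Tyr / UAC Tyr — identical.
Codon 5: CCG Pro / CCA Pro — synonymous.
Codon 6: CCG Pro / CCU Pro — synonymous.
Codon 7: CAC His / CAC His — identical.
Nonsynonymous differences: 2.

2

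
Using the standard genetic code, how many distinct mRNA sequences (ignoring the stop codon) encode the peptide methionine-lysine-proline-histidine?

Met: 1 codon.
Lys: 2 codons.
Pro: 4 codons.
His: 2 codons.
1 × 2 × 4 × 2 = 16.

16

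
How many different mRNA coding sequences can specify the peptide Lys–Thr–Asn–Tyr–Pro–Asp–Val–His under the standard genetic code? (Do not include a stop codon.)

2048

Lys: 2 codons.
Thr: 4 codons.
Asn: 2 codons.
Tyr: 2 codons.
Pro: 4 codons.
Asp: 2 codons.
Val: 4 codons.
His: 2 codons.
2 × 4 × 2 × 2 × 4 × 2 × 4 × 2 = 2048.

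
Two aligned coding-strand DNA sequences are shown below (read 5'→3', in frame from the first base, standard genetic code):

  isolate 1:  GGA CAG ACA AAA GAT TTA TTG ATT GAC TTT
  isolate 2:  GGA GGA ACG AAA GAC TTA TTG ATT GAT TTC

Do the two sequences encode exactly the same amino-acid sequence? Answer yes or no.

Codon 1: GGA Gly / GGA Gly — identical.
Codon 2: CAG Gln / GGA Gly — nonsynonymous.
Codon 3: ACA Thr / ACG Thr — synonymous.
Codon 4: AAA Lys / AAA Lys — identical.
Codon 5: GAT Asp / GAC Asp — synonymous.
Codon 6: TTA Leu / TTA Leu — identical.
Codon 7: TTG Leu / TTG Leu — identical.
Codon 8: ATT Ile / ATT Ile — identical.
Codon 9: GAC Asp / GAT Asp — synonymous.
Codon 10: TTT Phe / TTC Phe — synonymous.
Nonsynonymous differences: 1 → different protein.

no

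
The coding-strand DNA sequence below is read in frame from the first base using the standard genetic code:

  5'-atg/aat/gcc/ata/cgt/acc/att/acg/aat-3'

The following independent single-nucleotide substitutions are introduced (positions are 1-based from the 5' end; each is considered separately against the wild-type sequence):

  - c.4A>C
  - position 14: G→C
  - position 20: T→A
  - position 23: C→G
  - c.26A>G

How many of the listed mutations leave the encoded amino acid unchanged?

0

Codon 2: AAT (Asn) → CAT (His) — missense.
Codon 5: CGT (Arg) → CCT (Pro) — missense.
Codon 7: ATT (Ile) → AAT (Asn) — missense.
Codon 8: ACG (Thr) → AGG (Arg) — missense.
Codon 9: AAT (Asn) → AGT (Ser) — missense.
Synonymous: 0 of 5.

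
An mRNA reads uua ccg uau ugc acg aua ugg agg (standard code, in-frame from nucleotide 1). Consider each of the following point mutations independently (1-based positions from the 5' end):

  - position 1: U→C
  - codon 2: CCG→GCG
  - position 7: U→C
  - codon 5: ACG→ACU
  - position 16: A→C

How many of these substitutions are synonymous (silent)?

2

Codon 1: UUA (Leu) → CUA (Leu) — synonymous.
Codon 2: CCG (Pro) → GCG (Ala) — missense.
Codon 3: UAU (Tyr) → CAU (His) — missense.
Codon 5: ACG (Thr) → ACU (Thr) — synonymous.
Codon 6: AUA (Ile) → CUA (Leu) — missense.
Synonymous: 2 of 5.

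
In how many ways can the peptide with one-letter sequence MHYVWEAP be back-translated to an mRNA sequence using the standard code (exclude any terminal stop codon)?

Met: 1 codon.
His: 2 codons.
Tyr: 2 codons.
Val: 4 codons.
Trp: 1 codon.
Glu: 2 codons.
Ala: 4 codons.
Pro: 4 codons.
1 × 2 × 2 × 4 × 1 × 2 × 4 × 4 = 512.

512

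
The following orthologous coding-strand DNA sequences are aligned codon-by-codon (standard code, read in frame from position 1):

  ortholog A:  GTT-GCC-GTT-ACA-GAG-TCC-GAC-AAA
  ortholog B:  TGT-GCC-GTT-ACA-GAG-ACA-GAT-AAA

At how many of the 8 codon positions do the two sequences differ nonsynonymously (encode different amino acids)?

Codon 1: GTT Val / TGT Cys — nonsynonymous.
Codon 2: GCC Ala / GCC Ala — identical.
Codon 3: GTT Val / GTT Val — identical.
Codon 4: ACA Thr / ACA Thr — identical.
Codon 5: GAG Glu / GAG Glu — identical.
Codon 6: TCC Ser / ACA Thr — nonsynonymous.
Codon 7: GAC Asp / GAT Asp — synonymous.
Codon 8: AAA Lys / AAA Lys — identical.
Nonsynonymous differences: 2.

2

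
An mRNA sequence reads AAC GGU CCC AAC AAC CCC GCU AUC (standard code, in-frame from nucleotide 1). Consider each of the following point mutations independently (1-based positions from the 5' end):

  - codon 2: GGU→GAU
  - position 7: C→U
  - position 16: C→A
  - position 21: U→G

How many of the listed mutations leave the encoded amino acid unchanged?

1

Codon 2: GGU (Gly) → GAU (Asp) — missense.
Codon 3: CCC (Pro) → UCC (Ser) — missense.
Codon 6: CCC (Pro) → ACC (Thr) — missense.
Codon 7: GCU (Ala) → GCG (Ala) — synonymous.
Synonymous: 1 of 4.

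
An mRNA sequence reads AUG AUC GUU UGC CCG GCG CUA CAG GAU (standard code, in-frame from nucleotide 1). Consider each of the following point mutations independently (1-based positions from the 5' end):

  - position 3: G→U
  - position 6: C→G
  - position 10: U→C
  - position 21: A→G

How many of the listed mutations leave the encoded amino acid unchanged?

1

Codon 1: AUG (Met) → AUU (Ile) — missense.
Codon 2: AUC (Ile) → AUG (Met) — missense.
Codon 4: UGC (Cys) → CGC (Arg) — missense.
Codon 7: CUA (Leu) → CUG (Leu) — synonymous.
Synonymous: 1 of 4.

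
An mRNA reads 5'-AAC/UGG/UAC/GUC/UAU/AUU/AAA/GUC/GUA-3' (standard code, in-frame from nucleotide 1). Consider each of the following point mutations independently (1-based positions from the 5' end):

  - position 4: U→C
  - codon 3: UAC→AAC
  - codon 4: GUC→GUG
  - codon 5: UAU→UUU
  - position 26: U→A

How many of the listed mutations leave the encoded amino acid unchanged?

1

Codon 2: UGG (Trp) → CGG (Arg) — missense.
Codon 3: UAC (Tyr) → AAC (Asn) — missense.
Codon 4: GUC (Val) → GUG (Val) — synonymous.
Codon 5: UAU (Tyr) → UUU (Phe) — missense.
Codon 9: GUA (Val) → GAA (Glu) — missense.
Synonymous: 1 of 5.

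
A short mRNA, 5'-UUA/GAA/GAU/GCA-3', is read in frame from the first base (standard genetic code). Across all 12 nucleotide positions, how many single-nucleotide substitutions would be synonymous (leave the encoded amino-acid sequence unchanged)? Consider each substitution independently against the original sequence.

Codon 1 (UUA, Leu): 2 synonymous substitutions.
Codon 2 (GAA, Glu): 1 synonymous substitution.
Codon 3 (GAU, Asp): 1 synonymous substitution.
Codon 4 (GCA, Ala): 3 synonymous substitutions.
Total: 2 + 1 + 1 + 3 = 7.

7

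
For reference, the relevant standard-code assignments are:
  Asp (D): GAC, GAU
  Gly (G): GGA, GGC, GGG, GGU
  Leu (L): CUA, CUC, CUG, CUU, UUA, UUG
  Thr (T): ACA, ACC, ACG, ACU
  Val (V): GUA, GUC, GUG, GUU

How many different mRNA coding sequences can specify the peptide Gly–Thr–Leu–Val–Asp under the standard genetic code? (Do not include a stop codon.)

768

Gly: 4 codons.
Thr: 4 codons.
Leu: 6 codons.
Val: 4 codons.
Asp: 2 codons.
4 × 4 × 6 × 4 × 2 = 768.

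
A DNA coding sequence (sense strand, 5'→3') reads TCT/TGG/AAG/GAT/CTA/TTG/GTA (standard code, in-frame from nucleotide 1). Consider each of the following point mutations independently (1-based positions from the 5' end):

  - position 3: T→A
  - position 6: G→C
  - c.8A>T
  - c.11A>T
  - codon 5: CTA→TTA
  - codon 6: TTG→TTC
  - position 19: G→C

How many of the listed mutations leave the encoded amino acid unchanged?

2

Codon 1: TCT (Ser) → TCA (Ser) — synonymous.
Codon 2: TGG (Trp) → TGC (Cys) — missense.
Codon 3: AAG (Lys) → ATG (Met) — missense.
Codon 4: GAT (Asp) → GTT (Val) — missense.
Codon 5: CTA (Leu) → TTA (Leu) — synonymous.
Codon 6: TTG (Leu) → TTC (Phe) — missense.
Codon 7: GTA (Val) → CTA (Leu) — missense.
Synonymous: 2 of 7.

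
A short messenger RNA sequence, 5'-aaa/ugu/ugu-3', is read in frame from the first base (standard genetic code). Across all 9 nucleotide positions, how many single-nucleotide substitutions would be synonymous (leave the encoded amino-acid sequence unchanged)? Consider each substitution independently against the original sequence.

3

Codon 1 (AAA, Lys): 1 synonymous substitution.
Codon 2 (UGU, Cys): 1 synonymous substitution.
Codon 3 (UGU, Cys): 1 synonymous substitution.
Total: 1 + 1 + 1 = 3.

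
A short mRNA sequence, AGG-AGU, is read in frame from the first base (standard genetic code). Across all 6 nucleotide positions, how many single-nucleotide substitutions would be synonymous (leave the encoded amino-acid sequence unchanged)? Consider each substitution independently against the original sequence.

3

Codon 1 (AGG, Arg): 2 synonymous substitutions.
Codon 2 (AGU, Ser): 1 synonymous substitution.
Total: 2 + 1 = 3.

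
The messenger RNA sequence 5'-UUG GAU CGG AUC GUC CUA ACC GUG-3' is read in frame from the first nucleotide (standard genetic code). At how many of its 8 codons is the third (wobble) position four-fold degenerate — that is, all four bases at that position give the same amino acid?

5

Codon 1 UUG (Leu): third position 2-fold.
Codon 2 GAU (Asp): third position 2-fold.
Codon 3 CGG (Arg): third position 4-fold.
Codon 4 AUC (Ile): third position 3-fold.
Codon 5 GUC (Val): third position 4-fold.
Codon 6 CUA (Leu): third position 4-fold.
Codon 7 ACC (Thr): third position 4-fold.
Codon 8 GUG (Val): third position 4-fold.
Four-fold degenerate third positions: 5.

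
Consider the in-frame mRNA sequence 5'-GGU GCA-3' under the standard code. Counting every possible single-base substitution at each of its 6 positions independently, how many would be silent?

6

Codon 1 (GGU, Gly): 3 synonymous substitutions.
Codon 2 (GCA, Ala): 3 synonymous substitutions.
Total: 3 + 3 = 6.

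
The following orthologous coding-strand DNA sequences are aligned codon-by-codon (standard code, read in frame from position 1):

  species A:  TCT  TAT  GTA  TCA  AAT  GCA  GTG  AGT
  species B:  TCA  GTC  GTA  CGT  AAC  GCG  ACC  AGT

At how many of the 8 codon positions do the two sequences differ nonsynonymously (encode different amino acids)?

Codon 1: TCT Ser / TCA Ser — synonymous.
Codon 2: TAT Tyr / GTC Val — nonsynonymous.
Codon 3: GTA Val / GTA Val — identical.
Codon 4: TCA Ser / CGT Arg — nonsynonymous.
Codon 5: AAT Asn / AAC Asn — synonymous.
Codon 6: GCA Ala / GCG Ala — synonymous.
Codon 7: GTG Val / ACC Thr — nonsynonymous.
Codon 8: AGT Ser / AGT Ser — identical.
Nonsynonymous differences: 3.

3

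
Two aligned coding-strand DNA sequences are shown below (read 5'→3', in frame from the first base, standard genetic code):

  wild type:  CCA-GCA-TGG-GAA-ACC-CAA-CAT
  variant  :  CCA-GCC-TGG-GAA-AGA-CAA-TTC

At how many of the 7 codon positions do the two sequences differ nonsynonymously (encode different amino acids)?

Codon 1: CCA Pro / CCA Pro — identical.
Codon 2: GCA Ala / GCC Ala — synonymous.
Codon 3: TGG Trp / TGG Trp — identical.
Codon 4: GAA Glu / GAA Glu — identical.
Codon 5: ACC Thr / AGA Arg — nonsynonymous.
Codon 6: CAA Gln / CAA Gln — identical.
Codon 7: CAT His / TTC Phe — nonsynonymous.
Nonsynonymous differences: 2.

2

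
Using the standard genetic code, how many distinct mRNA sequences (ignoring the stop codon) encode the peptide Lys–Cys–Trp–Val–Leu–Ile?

Lys: 2 codons.
Cys: 2 codons.
Trp: 1 codon.
Val: 4 codons.
Leu: 6 codons.
Ile: 3 codons.
2 × 2 × 1 × 4 × 6 × 3 = 288.

288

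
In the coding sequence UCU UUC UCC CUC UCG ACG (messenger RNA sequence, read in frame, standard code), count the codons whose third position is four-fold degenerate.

Codon 1 UCU (Ser): third position 4-fold.
Codon 2 UUC (Phe): third position 2-fold.
Codon 3 UCC (Ser): third position 4-fold.
Codon 4 CUC (Leu): third position 4-fold.
Codon 5 UCG (Ser): third position 4-fold.
Codon 6 ACG (Thr): third position 4-fold.
Four-fold degenerate third positions: 5.

5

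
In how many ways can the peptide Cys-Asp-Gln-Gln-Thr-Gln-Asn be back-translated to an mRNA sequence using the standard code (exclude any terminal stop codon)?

Cys: 2 codons.
Asp: 2 codons.
Gln: 2 codons.
Gln: 2 codons.
Thr: 4 codons.
Gln: 2 codons.
Asn: 2 codons.
2 × 2 × 2 × 2 × 4 × 2 × 2 = 256.

256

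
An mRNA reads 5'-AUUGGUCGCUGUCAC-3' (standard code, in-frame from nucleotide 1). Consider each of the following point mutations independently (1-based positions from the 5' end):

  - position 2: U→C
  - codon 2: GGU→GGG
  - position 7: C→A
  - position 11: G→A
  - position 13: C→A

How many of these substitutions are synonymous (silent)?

1

Codon 1: AUU (Ile) → ACU (Thr) — missense.
Codon 2: GGU (Gly) → GGG (Gly) — synonymous.
Codon 3: CGC (Arg) → AGC (Ser) — missense.
Codon 4: UGU (Cys) → UAU (Tyr) — missense.
Codon 5: CAC (His) → AAC (Asn) — missense.
Synonymous: 1 of 5.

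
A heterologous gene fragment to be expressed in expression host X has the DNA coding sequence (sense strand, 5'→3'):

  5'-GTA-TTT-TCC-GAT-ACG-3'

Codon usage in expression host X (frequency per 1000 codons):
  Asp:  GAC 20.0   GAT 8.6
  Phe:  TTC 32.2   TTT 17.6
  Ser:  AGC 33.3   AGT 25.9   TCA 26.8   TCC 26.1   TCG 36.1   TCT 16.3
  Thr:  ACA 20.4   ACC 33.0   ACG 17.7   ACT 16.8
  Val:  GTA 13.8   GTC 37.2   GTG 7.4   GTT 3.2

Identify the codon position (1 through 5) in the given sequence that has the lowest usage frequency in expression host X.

4

Codon 1 GTA (Val): 13.8 per 1000.
Codon 2 TTT (Phe): 17.6 per 1000.
Codon 3 TCC (Ser): 26.1 per 1000.
Codon 4 GAT (Asp): 8.6 per 1000.
Codon 5 ACG (Thr): 17.7 per 1000.
Lowest frequency is 8.6 at codon 4.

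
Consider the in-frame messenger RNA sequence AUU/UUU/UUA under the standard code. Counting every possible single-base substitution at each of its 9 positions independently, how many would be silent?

Codon 1 (AUU, Ile): 2 synonymous substitutions.
Codon 2 (UUU, Phe): 1 synonymous substitution.
Codon 3 (UUA, Leu): 2 synonymous substitutions.
Total: 2 + 1 + 2 = 5.

5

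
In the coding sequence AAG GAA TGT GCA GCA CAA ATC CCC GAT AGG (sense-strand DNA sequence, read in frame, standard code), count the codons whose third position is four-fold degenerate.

Codon 1 AAG (Lys): third position 2-fold.
Codon 2 GAA (Glu): third position 2-fold.
Codon 3 TGT (Cys): third position 2-fold.
Codon 4 GCA (Ala): third position 4-fold.
Codon 5 GCA (Ala): third position 4-fold.
Codon 6 CAA (Gln): third position 2-fold.
Codon 7 ATC (Ile): third position 3-fold.
Codon 8 CCC (Pro): third position 4-fold.
Codon 9 GAT (Asp): third position 2-fold.
Codon 10 AGG (Arg): third position 2-fold.
Four-fold degenerate third positions: 3.

3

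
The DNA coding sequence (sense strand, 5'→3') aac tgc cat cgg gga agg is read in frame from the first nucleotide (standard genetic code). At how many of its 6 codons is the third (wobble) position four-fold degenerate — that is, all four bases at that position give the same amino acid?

2

Codon 1 AAC (Asn): third position 2-fold.
Codon 2 TGC (Cys): third position 2-fold.
Codon 3 CAT (His): third position 2-fold.
Codon 4 CGG (Arg): third position 4-fold.
Codon 5 GGA (Gly): third position 4-fold.
Codon 6 AGG (Arg): third position 2-fold.
Four-fold degenerate third positions: 2.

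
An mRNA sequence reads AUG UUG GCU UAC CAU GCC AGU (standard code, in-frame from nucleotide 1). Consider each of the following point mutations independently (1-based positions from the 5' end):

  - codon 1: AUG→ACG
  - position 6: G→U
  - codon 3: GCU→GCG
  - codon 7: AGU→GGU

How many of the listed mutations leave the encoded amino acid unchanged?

Codon 1: AUG (Met) → ACG (Thr) — missense.
Codon 2: UUG (Leu) → UUU (Phe) — missense.
Codon 3: GCU (Ala) → GCG (Ala) — synonymous.
Codon 7: AGU (Ser) → GGU (Gly) — missense.
Synonymous: 1 of 4.

1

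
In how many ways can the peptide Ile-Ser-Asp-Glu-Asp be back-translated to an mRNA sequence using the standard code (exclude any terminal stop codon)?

Ile: 3 codons.
Ser: 6 codons.
Asp: 2 codons.
Glu: 2 codons.
Asp: 2 codons.
3 × 6 × 2 × 2 × 2 = 144.

144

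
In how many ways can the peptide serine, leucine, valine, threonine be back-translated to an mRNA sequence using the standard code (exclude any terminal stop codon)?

576

Ser: 6 codons.
Leu: 6 codons.
Val: 4 codons.
Thr: 4 codons.
6 × 6 × 4 × 4 = 576.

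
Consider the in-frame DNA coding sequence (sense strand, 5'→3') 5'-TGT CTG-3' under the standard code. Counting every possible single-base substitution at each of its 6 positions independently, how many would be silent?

5

Codon 1 (TGT, Cys): 1 synonymous substitution.
Codon 2 (CTG, Leu): 4 synonymous substitutions.
Total: 1 + 4 = 5.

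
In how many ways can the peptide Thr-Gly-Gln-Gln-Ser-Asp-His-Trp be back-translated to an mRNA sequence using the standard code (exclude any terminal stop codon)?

1536

Thr: 4 codons.
Gly: 4 codons.
Gln: 2 codons.
Gln: 2 codons.
Ser: 6 codons.
Asp: 2 codons.
His: 2 codons.
Trp: 1 codon.
4 × 4 × 2 × 2 × 6 × 2 × 2 × 1 = 1536.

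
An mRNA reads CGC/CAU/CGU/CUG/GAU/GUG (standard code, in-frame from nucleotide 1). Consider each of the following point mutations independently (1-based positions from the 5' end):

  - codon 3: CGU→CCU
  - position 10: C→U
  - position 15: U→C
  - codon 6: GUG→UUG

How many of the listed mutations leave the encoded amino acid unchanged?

2

Codon 3: CGU (Arg) → CCU (Pro) — missense.
Codon 4: CUG (Leu) → UUG (Leu) — synonymous.
Codon 5: GAU (Asp) → GAC (Asp) — synonymous.
Codon 6: GUG (Val) → UUG (Leu) — missense.
Synonymous: 2 of 4.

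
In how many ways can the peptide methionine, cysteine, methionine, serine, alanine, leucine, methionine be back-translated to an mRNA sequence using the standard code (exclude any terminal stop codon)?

288

Met: 1 codon.
Cys: 2 codons.
Met: 1 codon.
Ser: 6 codons.
Ala: 4 codons.
Leu: 6 codons.
Met: 1 codon.
1 × 2 × 1 × 6 × 4 × 6 × 1 = 288.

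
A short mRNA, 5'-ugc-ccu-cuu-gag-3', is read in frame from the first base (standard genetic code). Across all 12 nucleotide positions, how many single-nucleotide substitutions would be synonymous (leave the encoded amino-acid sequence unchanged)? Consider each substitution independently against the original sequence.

8

Codon 1 (UGC, Cys): 1 synonymous substitution.
Codon 2 (CCU, Pro): 3 synonymous substitutions.
Codon 3 (CUU, Leu): 3 synonymous substitutions.
Codon 4 (GAG, Glu): 1 synonymous substitution.
Total: 1 + 3 + 3 + 1 = 8.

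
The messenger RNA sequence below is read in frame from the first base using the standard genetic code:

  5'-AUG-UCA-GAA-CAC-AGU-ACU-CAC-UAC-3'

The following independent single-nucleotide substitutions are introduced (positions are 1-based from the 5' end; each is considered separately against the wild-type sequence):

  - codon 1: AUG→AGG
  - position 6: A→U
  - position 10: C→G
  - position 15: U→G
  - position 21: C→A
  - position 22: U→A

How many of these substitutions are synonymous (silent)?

1

Codon 1: AUG (Met) → AGG (Arg) — missense.
Codon 2: UCA (Ser) → UCU (Ser) — synonymous.
Codon 4: CAC (His) → GAC (Asp) — missense.
Codon 5: AGU (Ser) → AGG (Arg) — missense.
Codon 7: CAC (His) → CAA (Gln) — missense.
Codon 8: UAC (Tyr) → AAC (Asn) — missense.
Synonymous: 1 of 6.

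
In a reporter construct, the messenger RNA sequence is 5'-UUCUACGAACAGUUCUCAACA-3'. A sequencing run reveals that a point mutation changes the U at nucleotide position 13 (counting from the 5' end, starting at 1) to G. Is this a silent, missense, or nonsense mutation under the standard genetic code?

Position 13 falls in codon 5: UUC → Phe.
After the substitution the codon is GUC → Val.
Phe ≠ Val, so this is a missense mutation.

missense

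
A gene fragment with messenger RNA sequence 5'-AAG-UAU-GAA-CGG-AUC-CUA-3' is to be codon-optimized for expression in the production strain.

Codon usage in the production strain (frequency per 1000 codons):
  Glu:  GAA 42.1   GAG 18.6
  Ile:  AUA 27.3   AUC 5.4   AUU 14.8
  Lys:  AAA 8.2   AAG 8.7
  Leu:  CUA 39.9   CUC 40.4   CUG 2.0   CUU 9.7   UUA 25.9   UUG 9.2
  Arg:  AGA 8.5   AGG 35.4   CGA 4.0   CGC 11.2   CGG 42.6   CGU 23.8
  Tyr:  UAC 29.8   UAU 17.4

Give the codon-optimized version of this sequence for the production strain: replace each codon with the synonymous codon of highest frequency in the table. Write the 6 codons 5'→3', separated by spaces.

Codon 1 (Lys): best is AAG at 8.7.
Codon 2 (Tyr): best is UAC at 29.8.
Codon 3 (Glu): best is GAA at 42.1.
Codon 4 (Arg): best is CGG at 42.6.
Codon 5 (Ile): best is AUA at 27.3.
Codon 6 (Leu): best is CUC at 40.4.

AAG UAC GAA CGG AUA CUC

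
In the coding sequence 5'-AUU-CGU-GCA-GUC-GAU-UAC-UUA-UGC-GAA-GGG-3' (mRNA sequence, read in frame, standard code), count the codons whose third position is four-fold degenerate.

Codon 1 AUU (Ile): third position 3-fold.
Codon 2 CGU (Arg): third position 4-fold.
Codon 3 GCA (Ala): third position 4-fold.
Codon 4 GUC (Val): third position 4-fold.
Codon 5 GAU (Asp): third position 2-fold.
Codon 6 UAC (Tyr): third position 2-fold.
Codon 7 UUA (Leu): third position 2-fold.
Codon 8 UGC (Cys): third position 2-fold.
Codon 9 GAA (Glu): third position 2-fold.
Codon 10 GGG (Gly): third position 4-fold.
Four-fold degenerate third positions: 4.

4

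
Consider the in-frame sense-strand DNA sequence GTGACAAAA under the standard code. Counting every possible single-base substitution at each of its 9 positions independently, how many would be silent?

7

Codon 1 (GTG, Val): 3 synonymous substitutions.
Codon 2 (ACA, Thr): 3 synonymous substitutions.
Codon 3 (AAA, Lys): 1 synonymous substitution.
Total: 3 + 3 + 1 = 7.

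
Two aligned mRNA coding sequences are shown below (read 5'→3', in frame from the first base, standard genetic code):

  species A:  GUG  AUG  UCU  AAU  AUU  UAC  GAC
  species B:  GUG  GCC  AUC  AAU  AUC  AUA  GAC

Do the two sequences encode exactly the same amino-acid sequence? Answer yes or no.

Codon 1: GUG Val / GUG Val — identical.
Codon 2: AUG Met / GCC Ala — nonsynonymous.
Codon 3: UCU Ser / AUC Ile — nonsynonymous.
Codon 4: AAU Asn / AAU Asn — identical.
Codon 5: AUU Ile / AUC Ile — synonymous.
Codon 6: UAC Tyr / AUA Ile — nonsynonymous.
Codon 7: GAC Asp / GAC Asp — identical.
Nonsynonymous differences: 3 → different protein.

no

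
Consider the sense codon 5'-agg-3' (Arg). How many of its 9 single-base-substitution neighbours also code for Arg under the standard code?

2

Position 1: CGG → 1 synonymous.
Position 2: none → 0 synonymous.
Position 3: AGA → 1 synonymous.
Total: 1 + 0 + 1 = 2.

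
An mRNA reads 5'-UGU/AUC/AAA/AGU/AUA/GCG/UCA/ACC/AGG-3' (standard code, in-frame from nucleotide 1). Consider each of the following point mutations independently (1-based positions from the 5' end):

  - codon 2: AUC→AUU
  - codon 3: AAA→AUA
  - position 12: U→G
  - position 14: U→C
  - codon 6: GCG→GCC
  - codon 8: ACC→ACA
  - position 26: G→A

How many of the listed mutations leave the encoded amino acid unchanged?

Codon 2: AUC (Ile) → AUU (Ile) — synonymous.
Codon 3: AAA (Lys) → AUA (Ile) — missense.
Codon 4: AGU (Ser) → AGG (Arg) — missense.
Codon 5: AUA (Ile) → ACA (Thr) — missense.
Codon 6: GCG (Ala) → GCC (Ala) — synonymous.
Codon 8: ACC (Thr) → ACA (Thr) — synonymous.
Codon 9: AGG (Arg) → AAG (Lys) — missense.
Synonymous: 3 of 7.

3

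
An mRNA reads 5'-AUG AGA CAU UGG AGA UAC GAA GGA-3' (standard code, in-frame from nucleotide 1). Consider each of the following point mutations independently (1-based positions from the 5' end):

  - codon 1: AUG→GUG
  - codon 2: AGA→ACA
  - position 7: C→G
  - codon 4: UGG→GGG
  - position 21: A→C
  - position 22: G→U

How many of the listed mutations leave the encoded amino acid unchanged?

Codon 1: AUG (Met) → GUG (Val) — missense.
Codon 2: AGA (Arg) → ACA (Thr) — missense.
Codon 3: CAU (His) → GAU (Asp) — missense.
Codon 4: UGG (Trp) → GGG (Gly) — missense.
Codon 7: GAA (Glu) → GAC (Asp) — missense.
Codon 8: GGA (Gly) → UGA (Stop) — nonsense.
Synonymous: 0 of 6.

0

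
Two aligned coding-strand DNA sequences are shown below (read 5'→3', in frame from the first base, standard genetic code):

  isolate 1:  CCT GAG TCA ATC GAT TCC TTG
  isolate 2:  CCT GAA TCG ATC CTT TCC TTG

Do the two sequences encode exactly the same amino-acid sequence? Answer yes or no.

no

Codon 1: CCT Pro / CCT Pro — identical.
Codon 2: GAG Glu / GAA Glu — synonymous.
Codon 3: TCA Ser / TCG Ser — synonymous.
Codon 4: ATC Ile / ATC Ile — identical.
Codon 5: GAT Asp / CTT Leu — nonsynonymous.
Codon 6: TCC Ser / TCC Ser — identical.
Codon 7: TTG Leu / TTG Leu — identical.
Nonsynonymous differences: 1 → different protein.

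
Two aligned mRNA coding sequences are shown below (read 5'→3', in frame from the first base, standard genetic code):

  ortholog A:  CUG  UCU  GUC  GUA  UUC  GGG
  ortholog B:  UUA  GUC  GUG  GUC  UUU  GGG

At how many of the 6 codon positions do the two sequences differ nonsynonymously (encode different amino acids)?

1

Codon 1: CUG Leu / UUA Leu — synonymous.
Codon 2: UCU Ser / GUC Val — nonsynonymous.
Codon 3: GUC Val / GUG Val — synonymous.
Codon 4: GUA Val / GUC Val — synonymous.
Codon 5: UUC Phe / UUU Phe — synonymous.
Codon 6: GGG Gly / GGG Gly — identical.
Nonsynonymous differences: 1.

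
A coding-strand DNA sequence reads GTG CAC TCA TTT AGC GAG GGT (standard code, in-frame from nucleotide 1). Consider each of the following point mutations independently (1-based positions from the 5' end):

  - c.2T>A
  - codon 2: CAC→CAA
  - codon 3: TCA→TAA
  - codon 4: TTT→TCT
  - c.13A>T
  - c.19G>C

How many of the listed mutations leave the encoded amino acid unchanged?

0

Codon 1: GTG (Val) → GAG (Glu) — missense.
Codon 2: CAC (His) → CAA (Gln) — missense.
Codon 3: TCA (Ser) → TAA (Stop) — nonsense.
Codon 4: TTT (Phe) → TCT (Ser) — missense.
Codon 5: AGC (Ser) → TGC (Cys) — missense.
Codon 7: GGT (Gly) → CGT (Arg) — missense.
Synonymous: 0 of 6.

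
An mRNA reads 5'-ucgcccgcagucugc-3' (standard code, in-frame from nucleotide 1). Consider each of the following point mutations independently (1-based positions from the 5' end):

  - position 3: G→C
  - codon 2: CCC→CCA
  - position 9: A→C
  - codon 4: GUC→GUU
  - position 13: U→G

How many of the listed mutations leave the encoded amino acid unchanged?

4

Codon 1: UCG (Ser) → UCC (Ser) — synonymous.
Codon 2: CCC (Pro) → CCA (Pro) — synonymous.
Codon 3: GCA (Ala) → GCC (Ala) — synonymous.
Codon 4: GUC (Val) → GUU (Val) — synonymous.
Codon 5: UGC (Cys) → GGC (Gly) — missense.
Synonymous: 4 of 5.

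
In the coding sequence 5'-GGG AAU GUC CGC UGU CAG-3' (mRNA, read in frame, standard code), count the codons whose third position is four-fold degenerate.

Codon 1 GGG (Gly): third position 4-fold.
Codon 2 AAU (Asn): third position 2-fold.
Codon 3 GUC (Val): third position 4-fold.
Codon 4 CGC (Arg): third position 4-fold.
Codon 5 UGU (Cys): third position 2-fold.
Codon 6 CAG (Gln): third position 2-fold.
Four-fold degenerate third positions: 3.

3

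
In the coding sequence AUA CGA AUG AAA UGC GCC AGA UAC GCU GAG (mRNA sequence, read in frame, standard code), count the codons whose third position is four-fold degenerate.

3

Codon 1 AUA (Ile): third position 3-fold.
Codon 2 CGA (Arg): third position 4-fold.
Codon 3 AUG (Met): third position 1-fold.
Codon 4 AAA (Lys): third position 2-fold.
Codon 5 UGC (Cys): third position 2-fold.
Codon 6 GCC (Ala): third position 4-fold.
Codon 7 AGA (Arg): third position 2-fold.
Codon 8 UAC (Tyr): third position 2-fold.
Codon 9 GCU (Ala): third position 4-fold.
Codon 10 GAG (Glu): third position 2-fold.
Four-fold degenerate third positions: 3.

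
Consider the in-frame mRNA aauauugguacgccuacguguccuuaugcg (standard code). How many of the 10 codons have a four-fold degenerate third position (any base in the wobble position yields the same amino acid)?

Codon 1 AAU (Asn): third position 2-fold.
Codon 2 AUU (Ile): third position 3-fold.
Codon 3 GGU (Gly): third position 4-fold.
Codon 4 ACG (Thr): third position 4-fold.
Codon 5 CCU (Pro): third position 4-fold.
Codon 6 ACG (Thr): third position 4-fold.
Codon 7 UGU (Cys): third position 2-fold.
Codon 8 CCU (Pro): third position 4-fold.
Codon 9 UAU (Tyr): third position 2-fold.
Codon 10 GCG (Ala): third position 4-fold.
Four-fold degenerate third positions: 6.

6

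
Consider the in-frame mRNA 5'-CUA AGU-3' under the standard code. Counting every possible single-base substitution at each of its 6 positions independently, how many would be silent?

5

Codon 1 (CUA, Leu): 4 synonymous substitutions.
Codon 2 (AGU, Ser): 1 synonymous substitution.
Total: 4 + 1 = 5.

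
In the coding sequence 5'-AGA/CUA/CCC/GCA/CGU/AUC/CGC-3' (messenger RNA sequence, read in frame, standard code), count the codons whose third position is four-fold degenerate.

Codon 1 AGA (Arg): third position 2-fold.
Codon 2 CUA (Leu): third position 4-fold.
Codon 3 CCC (Pro): third position 4-fold.
Codon 4 GCA (Ala): third position 4-fold.
Codon 5 CGU (Arg): third position 4-fold.
Codon 6 AUC (Ile): third position 3-fold.
Codon 7 CGC (Arg): third position 4-fold.
Four-fold degenerate third positions: 5.

5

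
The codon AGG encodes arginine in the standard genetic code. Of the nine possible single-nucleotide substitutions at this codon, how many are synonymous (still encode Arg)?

2

Position 1: CGG → 1 synonymous.
Position 2: none → 0 synonymous.
Position 3: AGA → 1 synonymous.
Total: 1 + 0 + 1 = 2.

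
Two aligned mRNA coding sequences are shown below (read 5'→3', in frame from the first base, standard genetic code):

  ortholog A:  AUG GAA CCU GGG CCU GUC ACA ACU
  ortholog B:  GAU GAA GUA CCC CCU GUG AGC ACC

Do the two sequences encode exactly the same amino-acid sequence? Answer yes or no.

Codon 1: AUG Met / GAU Asp — nonsynonymous.
Codon 2: GAA Glu / GAA Glu — identical.
Codon 3: CCU Pro / GUA Val — nonsynonymous.
Codon 4: GGG Gly / CCC Pro — nonsynonymous.
Codon 5: CCU Pro / CCU Pro — identical.
Codon 6: GUC Val / GUG Val — synonymous.
Codon 7: ACA Thr / AGC Ser — nonsynonymous.
Codon 8: ACU Thr / ACC Thr — synonymous.
Nonsynonymous differences: 4 → different protein.

no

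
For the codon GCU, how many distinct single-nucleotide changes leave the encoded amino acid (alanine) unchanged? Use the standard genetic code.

Position 1: none → 0 synonymous.
Position 2: none → 0 synonymous.
Position 3: GCC, GCA, GCG → 3 synonymous.
Total: 0 + 0 + 3 = 3.

3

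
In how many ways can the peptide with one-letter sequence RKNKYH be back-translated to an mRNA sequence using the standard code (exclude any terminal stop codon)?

Arg: 6 codons.
Lys: 2 codons.
Asn: 2 codons.
Lys: 2 codons.
Tyr: 2 codons.
His: 2 codons.
6 × 2 × 2 × 2 × 2 × 2 = 192.

192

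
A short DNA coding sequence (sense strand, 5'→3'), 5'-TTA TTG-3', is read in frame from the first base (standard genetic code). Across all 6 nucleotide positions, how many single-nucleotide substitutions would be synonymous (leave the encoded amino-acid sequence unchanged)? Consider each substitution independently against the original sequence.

4

Codon 1 (TTA, Leu): 2 synonymous substitutions.
Codon 2 (TTG, Leu): 2 synonymous substitutions.
Total: 2 + 2 = 4.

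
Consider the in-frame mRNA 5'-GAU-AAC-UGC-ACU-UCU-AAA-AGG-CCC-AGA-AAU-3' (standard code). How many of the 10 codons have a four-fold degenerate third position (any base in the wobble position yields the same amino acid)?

Codon 1 GAU (Asp): third position 2-fold.
Codon 2 AAC (Asn): third position 2-fold.
Codon 3 UGC (Cys): third position 2-fold.
Codon 4 ACU (Thr): third position 4-fold.
Codon 5 UCU (Ser): third position 4-fold.
Codon 6 AAA (Lys): third position 2-fold.
Codon 7 AGG (Arg): third position 2-fold.
Codon 8 CCC (Pro): third position 4-fold.
Codon 9 AGA (Arg): third position 2-fold.
Codon 10 AAU (Asn): third position 2-fold.
Four-fold degenerate third positions: 3.

3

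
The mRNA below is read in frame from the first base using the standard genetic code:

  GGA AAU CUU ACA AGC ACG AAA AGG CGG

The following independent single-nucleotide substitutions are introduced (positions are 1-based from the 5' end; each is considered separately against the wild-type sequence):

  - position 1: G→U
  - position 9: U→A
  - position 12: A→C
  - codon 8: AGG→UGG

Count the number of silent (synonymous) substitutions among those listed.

2

Codon 1: GGA (Gly) → UGA (Stop) — nonsense.
Codon 3: CUU (Leu) → CUA (Leu) — synonymous.
Codon 4: ACA (Thr) → ACC (Thr) — synonymous.
Codon 8: AGG (Arg) → UGG (Trp) — missense.
Synonymous: 2 of 4.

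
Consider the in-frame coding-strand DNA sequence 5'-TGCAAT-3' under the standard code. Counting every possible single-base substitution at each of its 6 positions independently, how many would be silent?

2

Codon 1 (TGC, Cys): 1 synonymous substitution.
Codon 2 (AAT, Asn): 1 synonymous substitution.
Total: 1 + 1 = 2.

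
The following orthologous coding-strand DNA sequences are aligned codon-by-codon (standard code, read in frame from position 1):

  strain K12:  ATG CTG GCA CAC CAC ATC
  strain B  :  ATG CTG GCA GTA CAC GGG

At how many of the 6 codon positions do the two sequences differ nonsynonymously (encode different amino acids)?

Codon 1: ATG Met / ATG Met — identical.
Codon 2: CTG Leu / CTG Leu — identical.
Codon 3: GCA Ala / GCA Ala — identical.
Codon 4: CAC His / GTA Val — nonsynonymous.
Codon 5: CAC His / CAC His — identical.
Codon 6: ATC Ile / GGG Gly — nonsynonymous.
Nonsynonymous differences: 2.

2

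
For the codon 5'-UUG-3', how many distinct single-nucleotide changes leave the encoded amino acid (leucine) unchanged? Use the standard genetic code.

2

Position 1: CUG → 1 synonymous.
Position 2: none → 0 synonymous.
Position 3: UUA → 1 synonymous.
Total: 1 + 0 + 1 = 2.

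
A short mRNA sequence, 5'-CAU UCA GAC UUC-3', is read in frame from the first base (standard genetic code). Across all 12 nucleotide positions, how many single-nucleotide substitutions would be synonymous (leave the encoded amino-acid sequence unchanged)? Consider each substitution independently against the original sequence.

6

Codon 1 (CAU, His): 1 synonymous substitution.
Codon 2 (UCA, Ser): 3 synonymous substitutions.
Codon 3 (GAC, Asp): 1 synonymous substitution.
Codon 4 (UUC, Phe): 1 synonymous substitution.
Total: 1 + 3 + 1 + 1 = 6.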